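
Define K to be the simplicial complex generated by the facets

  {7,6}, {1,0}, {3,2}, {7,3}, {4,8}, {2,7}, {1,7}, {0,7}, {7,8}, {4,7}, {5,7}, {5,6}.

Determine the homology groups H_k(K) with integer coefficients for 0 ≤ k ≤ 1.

H_0 = Z,  H_1 = Z^4.

Order the vertices as 0 < 1 < 2 < 3 < 4 < 5 < 6 < 7 < 8. Listing each simplex with vertices in this order, K has dimension 1 with simplices:

  0-simplices (9): [0], [1], [2], [3], [4], [5], [6], [7], [8]
  1-simplices (12): [0,1], [0,7], [1,7], [2,3], [2,7], [3,7], [4,7], [4,8], [5,6], [5,7], [6,7], [7,8]

so the chain groups are C_0 ≅ Z^9, C_1 ≅ Z^12.

The boundary map ∂_1: C_1 → C_0 maps an edge to its endpoints' difference, ∂[p,q] = q − p. For instance
  ∂[6,7] = [7] − [6].
The resulting 9×12 matrix has rank 8, and its Smith normal form has invariant factors (1,1,1,1,1,1,1,1).

From H_k ≅ ker(∂_k) / im(∂_{k+1}) we obtain:

  H_0: rank C_0 − rank ∂_1 = 9 − 8 = 1, and the invariant factors of ∂_1 are all 1, so H_0 ≅ Z.
  H_1: rank ker ∂_1 − rank ∂_2 = (12 − 8) − 0 = 4, and there is no ∂_2, so H_1 ≅ Z^4.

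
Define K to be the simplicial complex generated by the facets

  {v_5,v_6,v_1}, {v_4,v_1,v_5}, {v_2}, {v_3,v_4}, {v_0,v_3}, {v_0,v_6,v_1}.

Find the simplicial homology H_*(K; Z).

We work with the vertex ordering v_0 < v_1 < v_2 < v_3 < v_4 < v_5 < v_6. The simplices of K, each written with vertices in increasing order, are:

  0-simplices (7): [v_0], [v_1], [v_2], [v_3], [v_4], [v_5], [v_6]
  1-simplices (9): [v_0,v_1], [v_0,v_3], [v_0,v_6], [v_1,v_4], [v_1,v_5], [v_1,v_6], [v_3,v_4], [v_4,v_5], [v_5,v_6]
  2-simplices (3): [v_0,v_1,v_6], [v_1,v_4,v_5], [v_1,v_5,v_6]

so the chain groups are C_0 ≅ Z^7, C_1 ≅ Z^9, C_2 ≅ Z^3.

The boundary map ∂_1: C_1 → C_0 is given by ∂[p,q] = [q] − [p]. For instance
  ∂[v_1,v_4] = [v_4] − [v_1].
The 7×9 boundary matrix has rank 5 and Smith normal form diag(1,1,1,1,1).

Boundary ∂_2: C_2 → C_1 maps a triangle to the signed sum of its edges. For instance
  ∂[v_1,v_4,v_5] = [v_4,v_5] − [v_1,v_5] + [v_1,v_4],
  ∂[v_0,v_1,v_6] = [v_1,v_6] − [v_0,v_6] + [v_0,v_1].
The 9×3 boundary matrix has rank 3 and Smith normal form diag(1,1,1).

Reading off H_k = ker ∂_k / im ∂_{k+1}:

  H_0: rank C_0 − rank ∂_1 = 7 − 5 = 2, and the invariant factors of ∂_1 are all 1, so H_0 = Z^2.
  H_1: rank ker ∂_1 − rank ∂_2 = (9 − 5) − 3 = 1, and the invariant factors of ∂_2 are all 1, so H_1 = Z.
  H_2: rank ker ∂_2 − rank ∂_3 = (3 − 3) − 0 = 0, and there is no ∂_3, so H_2 = 0.

As a check, the Euler characteristic is 7 − 9 + 3 = 1, which agrees with 2 − 1 + 0 = 1.

H_0 ≅ Z^2,  H_1 ≅ Z,  H_2 = 0.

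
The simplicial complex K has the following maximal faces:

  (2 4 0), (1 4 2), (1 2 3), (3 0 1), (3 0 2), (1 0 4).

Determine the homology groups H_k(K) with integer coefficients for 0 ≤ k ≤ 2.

H_0 = Z,  H_1 = 0,  H_2 = Z.

Fix the vertex order 0 < 1 < 2 < 3 < 4 and write every simplex with vertices in increasing order. Then dim K = 2 and the simplices of K are:

  0-simplices (5): [0], [1], [2], [3], [4]
  1-simplices (9): [0,1], [0,2], [0,3], [0,4], [1,2], [1,3], [1,4], [2,3], [2,4]
  2-simplices (6): [0,1,3], [0,1,4], [0,2,3], [0,2,4], [1,2,3], [1,2,4]

giving chain groups C_0 ≅ Z^5, C_1 ≅ Z^9, C_2 ≅ Z^6.

∂_1: C_1 → C_0 is given by ∂[p,q] = [q] − [p]. For instance
  ∂[0,2] = [2] − [0].
The resulting 5×9 matrix has rank 4, and its Smith normal form has invariant factors (1,1,1,1).

Boundary ∂_2: C_2 → C_1 maps a triangle to the signed sum of its edges. For instance
  ∂[0,2,4] = [2,4] − [0,4] + [0,2],
  ∂[1,2,3] = [2,3] − [1,3] + [1,2].
The resulting 9×6 matrix has rank 5, and its Smith normal form has invariant factors (1,1,1,1,1).

From H_k ≅ ker(∂_k) / im(∂_{k+1}) we obtain:

  H_0: rank C_0 − rank ∂_1 = 5 − 4 = 1, and the invariant factors of ∂_1 are all 1, so H_0 ≅ Z.
  H_1: rank ker ∂_1 − rank ∂_2 = (9 − 4) − 5 = 0, and the invariant factors of ∂_2 are all 1, so H_1 ≅ 0.
  H_2: rank ker ∂_2 − rank ∂_3 = (6 − 5) − 0 = 1, and there is no ∂_3, so H_2 ≅ Z.

As a check, the Euler characteristic is 5 − 9 + 6 = 2, which agrees with 1 − 0 + 1 = 2.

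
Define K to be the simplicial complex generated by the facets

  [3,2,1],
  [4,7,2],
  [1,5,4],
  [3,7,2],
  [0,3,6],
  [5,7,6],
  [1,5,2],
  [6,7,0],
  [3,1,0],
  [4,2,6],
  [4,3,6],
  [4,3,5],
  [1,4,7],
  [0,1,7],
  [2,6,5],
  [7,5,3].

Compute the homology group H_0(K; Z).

Fix the vertex order 0 < 1 < 2 < 3 < 4 < 5 < 6 < 7 and write every simplex with vertices in increasing order. Then dim K = 2 and the simplices of K are:

  0-simplices (8): [0], [1], [2], [3], [4], [5], [6], [7]
  1-simplices (24): (24 of them)
  2-simplices (16): [0,1,3], [0,1,7], [0,3,6], [0,6,7], [1,2,3], [1,2,5], [1,4,5], [1,4,7], [2,3,7], [2,4,6], [2,4,7], [2,5,6], [3,4,5], [3,4,6], [3,5,7], [5,6,7]

so the chain groups are C_0 ≅ Z^8, C_1 ≅ Z^24, C_2 ≅ Z^16.

Boundary ∂_1: C_1 → C_0 sends each edge [p,q] (with p < q) to q − p. For instance
  ∂[0,7] = [7] − [0].
The resulting 8×24 matrix has rank 7, and its Smith normal form has invariant factors (1,1,1,1,1,1,1).

∂_2: C_2 → C_1 maps a triangle to the signed sum of its edges. For instance
  ∂[3,4,5] = [4,5] − [3,5] + [3,4],
  ∂[2,3,7] = [3,7] − [2,7] + [2,3].
As a 24×16 matrix over Z this has rank 15, with invariant factors (1,1,1,1,1,1,1,1,1,1,1,1,1,1,1).

Now H_k = ker ∂_k / im ∂_{k+1}, so:

  H_0: rank C_0 − rank ∂_1 = 8 − 7 = 1, and the invariant factors of ∂_1 are all 1, so H_0 ≅ Z.

H_0 ≅ Z.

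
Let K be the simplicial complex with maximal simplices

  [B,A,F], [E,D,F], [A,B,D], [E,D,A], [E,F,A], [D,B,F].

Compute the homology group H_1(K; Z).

H_1 ≅ 0.

We work with the vertex ordering A < B < D < E < F. The simplices of K, each written with vertices in increasing order, are:

  0-simplices (5): A, B, D, E, F
  1-simplices (9): AB, AD, AE, AF, BD, BF, DE, DF, EF
  2-simplices (6): ABD, ABF, ADE, AEF, BDF, DEF

giving chain groups C_0 ≅ Z^5, C_1 ≅ Z^9, C_2 ≅ Z^6.

The boundary map ∂_1: C_1 → C_0 is given by ∂[p,q] = [q] − [p].
As a 5×9 matrix over Z this has rank 4, with invariant factors (1,1,1,1).

∂_2: C_2 → C_1 sends each 2-simplex [p,q,r] to [q,r] − [p,r] + [p,q]. For instance
  ∂ABF = BF − AF + AB,
  ∂DEF = EF − DF + DE.
The resulting 9×6 matrix has rank 5, and its Smith normal form has invariant factors (1,1,1,1,1).

Now H_k = ker ∂_k / im ∂_{k+1}, so:

  H_1: rank ker ∂_1 − rank ∂_2 = (9 − 4) − 5 = 0, and the invariant factors of ∂_2 are all 1, so H_1 = 0.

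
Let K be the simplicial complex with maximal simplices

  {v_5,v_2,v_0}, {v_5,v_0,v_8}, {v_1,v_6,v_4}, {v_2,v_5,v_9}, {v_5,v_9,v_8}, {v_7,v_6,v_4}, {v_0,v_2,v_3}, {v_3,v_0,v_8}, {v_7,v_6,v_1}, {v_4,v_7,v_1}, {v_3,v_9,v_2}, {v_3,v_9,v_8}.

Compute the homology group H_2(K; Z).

We work with the vertex ordering v_0 < v_1 < v_2 < v_3 < v_4 < v_5 < v_6 < v_7 < v_8 < v_9. The simplices of K, each written with vertices in increasing order, are:

  0-simplices (10): [v_0], [v_1], [v_2], [v_3], [v_4], [v_5], [v_6], [v_7], [v_8], [v_9]
  1-simplices (18): (18 of them)
  2-simplices (12): (12 of them)

giving chain groups C_0 ≅ Z^10, C_1 ≅ Z^18, C_2 ≅ Z^12.

Boundary ∂_1: C_1 → C_0 maps an edge to its endpoints' difference, ∂[p,q] = q − p.
The resulting 10×18 matrix has rank 8, and its Smith normal form has invariant factors (1,1,1,1,1,1,1,1).

Boundary ∂_2: C_2 → C_1 sends each 2-simplex [p,q,r] to [q,r] − [p,r] + [p,q]. For instance
  ∂[v_0,v_5,v_8] = [v_5,v_8] − [v_0,v_8] + [v_0,v_5],
  ∂[v_1,v_4,v_7] = [v_4,v_7] − [v_1,v_7] + [v_1,v_4].
This gives a 18×12 integer matrix of rank 10; reducing to Smith normal form yields diagonal entries (1,1,1,1,1,1,1,1,1,1).

From H_k ≅ ker(∂_k) / im(∂_{k+1}) we obtain:

  H_2: rank ker ∂_2 − rank ∂_3 = (12 − 10) − 0 = 2, and there is no ∂_3, so H_2 ≅ Z^2.

H_2 = Z^2.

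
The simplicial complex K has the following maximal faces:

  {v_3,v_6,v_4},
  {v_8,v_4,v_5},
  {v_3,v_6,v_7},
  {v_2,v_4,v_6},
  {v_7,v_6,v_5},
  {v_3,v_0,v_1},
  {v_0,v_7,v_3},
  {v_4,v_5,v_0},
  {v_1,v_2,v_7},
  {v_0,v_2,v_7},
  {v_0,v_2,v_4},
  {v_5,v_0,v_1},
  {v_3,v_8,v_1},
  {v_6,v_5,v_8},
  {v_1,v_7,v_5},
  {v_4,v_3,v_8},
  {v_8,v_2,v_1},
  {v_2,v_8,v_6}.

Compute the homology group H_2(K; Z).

H_2 = 0.

Take the total order v_0 < v_1 < v_2 < v_3 < v_4 < v_5 < v_6 < v_7 < v_8 on the vertex set. Then K (dimension 2) consists of the simplices:

  0-simplices (9): [v_0], [v_1], [v_2], [v_3], [v_4], [v_5], [v_6], [v_7], [v_8]
  1-simplices (27): (27 of them)
  2-simplices (18): (18 of them)

giving chain groups C_0 ≅ Z^9, C_1 ≅ Z^27, C_2 ≅ Z^18.

Boundary ∂_1: C_1 → C_0 maps an edge to its endpoints' difference, ∂[p,q] = q − p. For instance
  ∂[v_1,v_3] = [v_3] − [v_1].
As a 9×27 matrix over Z this has rank 8, with invariant factors (1,1,1,1,1,1,1,1).

Boundary ∂_2: C_2 → C_1 acts by ∂[p,q,r] = [q,r] − [p,r] + [p,q]. For instance
  ∂[v_3,v_4,v_6] = [v_4,v_6] − [v_3,v_6] + [v_3,v_4],
  ∂[v_5,v_6,v_7] = [v_6,v_7] − [v_5,v_7] + [v_5,v_6].
As a 27×18 matrix over Z this has rank 18, with invariant factors (1,1,1,1,1,1,1,1,1,1,1,1,1,1,1,1,1,2).

Computing H_k = (kernel of ∂_k) / (image of ∂_{k+1}):

  H_2: rank ker ∂_2 − rank ∂_3 = (18 − 18) − 0 = 0, and there is no ∂_3, so H_2 ≅ 0.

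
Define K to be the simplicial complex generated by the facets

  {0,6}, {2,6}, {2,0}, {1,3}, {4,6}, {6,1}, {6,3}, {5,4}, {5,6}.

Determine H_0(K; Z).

H_0 = Z.

We work with the vertex ordering 0 < 1 < 2 < 3 < 4 < 5 < 6. The simplices of K, each written with vertices in increasing order, are:

  0-simplices (7): [0], [1], [2], [3], [4], [5], [6]
  1-simplices (9): [0,2], [0,6], [1,3], [1,6], [2,6], [3,6], [4,5], [4,6], [5,6]

giving chain groups C_0 ≅ Z^7, C_1 ≅ Z^9.

Boundary ∂_1: C_1 → C_0 maps an edge to its endpoints' difference, ∂[p,q] = q − p.
This gives a 7×9 integer matrix of rank 6; reducing to Smith normal form yields diagonal entries (1,1,1,1,1,1).

From H_k ≅ ker(∂_k) / im(∂_{k+1}) we obtain:

  H_0: rank C_0 − rank ∂_1 = 7 − 6 = 1, and the invariant factors of ∂_1 are all 1, so H_0 ≅ Z.

(K is a triangulation of a wedge of 3 circles.)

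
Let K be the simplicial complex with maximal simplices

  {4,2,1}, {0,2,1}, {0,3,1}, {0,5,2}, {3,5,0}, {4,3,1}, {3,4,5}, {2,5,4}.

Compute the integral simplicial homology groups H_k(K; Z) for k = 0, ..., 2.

H_0 ≅ Z,  H_1 = 0,  H_2 ≅ Z.

Order the vertices as 0 < 1 < 2 < 3 < 4 < 5. Listing each simplex with vertices in this order, K has dimension 2 with simplices:

  0-simplices (6): [0], [1], [2], [3], [4], [5]
  1-simplices (12): [0,1], [0,2], [0,3], [0,5], [1,2], [1,3], [1,4], [2,4], [2,5], [3,4], [3,5], [4,5]
  2-simplices (8): [0,1,2], [0,1,3], [0,2,5], [0,3,5], [1,2,4], [1,3,4], [2,4,5], [3,4,5]

Hence C_0 ≅ Z^6, C_1 ≅ Z^12, C_2 ≅ Z^8.

The boundary map ∂_1: C_1 → C_0 sends each edge [p,q] (with p < q) to q − p.
The resulting 6×12 matrix has rank 5, and its Smith normal form has invariant factors (1,1,1,1,1).

∂_2: C_2 → C_1 acts by ∂[p,q,r] = [q,r] − [p,r] + [p,q]. For instance
  ∂[1,2,4] = [2,4] − [1,4] + [1,2],
  ∂[0,2,5] = [2,5] − [0,5] + [0,2].
This gives a 12×8 integer matrix of rank 7; reducing to Smith normal form yields diagonal entries (1,1,1,1,1,1,1).

Computing H_k = (kernel of ∂_k) / (image of ∂_{k+1}):

  H_0: rank C_0 − rank ∂_1 = 6 − 5 = 1, and the invariant factors of ∂_1 are all 1, so H_0 = Z.
  H_1: rank ker ∂_1 − rank ∂_2 = (12 − 5) − 7 = 0, and the invariant factors of ∂_2 are all 1, so H_1 = 0.
  H_2: rank ker ∂_2 − rank ∂_3 = (8 − 7) − 0 = 1, and there is no ∂_3, so H_2 = Z.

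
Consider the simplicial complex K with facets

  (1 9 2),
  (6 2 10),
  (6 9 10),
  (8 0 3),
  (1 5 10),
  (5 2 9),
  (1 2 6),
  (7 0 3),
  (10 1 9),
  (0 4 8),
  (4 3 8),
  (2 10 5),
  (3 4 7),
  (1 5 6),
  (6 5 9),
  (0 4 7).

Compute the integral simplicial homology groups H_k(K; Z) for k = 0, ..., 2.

H_0 = Z^2,  H_1 = Z/2,  H_2 = Z.

Order the vertices as 0 < 1 < 2 < 3 < 4 < 5 < 6 < 7 < 8 < 9 < 10. Listing each simplex with vertices in this order, K has dimension 2 with simplices:

  0-simplices (11): [0], [1], [2], [3], [4], [5], [6], [7], [8], [9], [10]
  1-simplices (24): (24 of them)
  2-simplices (16): [0,3,7], [0,3,8], [0,4,7], [0,4,8], [1,2,6], [1,2,9], [1,5,6], [1,5,10], [1,9,10], [2,5,9], [2,5,10], [2,6,10], [3,4,7], [3,4,8], [5,6,9], [6,9,10]

giving chain groups C_0 ≅ Z^11, C_1 ≅ Z^24, C_2 ≅ Z^16.

The boundary map ∂_1: C_1 → C_0 is given by ∂[p,q] = [q] − [p]. For instance
  ∂[1,6] = [6] − [1].
The resulting 11×24 matrix has rank 9, and its Smith normal form has invariant factors (1,1,1,1,1,1,1,1,1).

The boundary map ∂_2: C_2 → C_1 sends each 2-simplex [p,q,r] to [q,r] − [p,r] + [p,q]. For instance
  ∂[2,5,10] = [5,10] − [2,10] + [2,5],
  ∂[1,5,6] = [5,6] − [1,6] + [1,5].
This gives a 24×16 integer matrix of rank 15; reducing to Smith normal form yields diagonal entries (1,1,1,1,1,1,1,1,1,1,1,1,1,1,2).

Reading off H_k = ker ∂_k / im ∂_{k+1}:

  H_0: rank C_0 − rank ∂_1 = 11 − 9 = 2, and the invariant factors of ∂_1 are all 1, so H_0 ≅ Z^2.
  H_1: rank ker ∂_1 − rank ∂_2 = (24 − 9) − 15 = 0, and ∂_2 has invariant factor 2 > 1, so H_1 ≅ Z/2.
  H_2: rank ker ∂_2 − rank ∂_3 = (16 − 15) − 0 = 1, and there is no ∂_3, so H_2 ≅ Z.

As a check, the Euler characteristic is 11 − 24 + 16 = 3, which agrees with 2 − 0 + 1 = 3.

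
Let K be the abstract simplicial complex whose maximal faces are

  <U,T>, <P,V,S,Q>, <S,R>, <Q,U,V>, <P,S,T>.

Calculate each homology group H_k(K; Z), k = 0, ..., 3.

H_0 ≅ Z,  H_1 ≅ Z,  H_2 = 0,  H_3 = 0.

K has 7 vertices, 12 edges, 6 triangles, 1 3-simplex.
rank ∂_0 = 0, rank ∂_1 = 6 ⇒ b_0 = 7 − 0 − 6 = 1; all invariant factors of ∂_1 are 1 so no torsion. So H_0 ≅ Z.
rank ∂_1 = 6, rank ∂_2 = 5 ⇒ b_1 = 12 − 6 − 5 = 1; all invariant factors of ∂_2 are 1 so no torsion. So H_1 ≅ Z.
rank ∂_2 = 5, rank ∂_3 = 1 ⇒ b_2 = 6 − 5 − 1 = 0; all invariant factors of ∂_3 are 1 so no torsion. So H_2 ≅ 0.
rank ∂_3 = 1, rank ∂_4 = 0 ⇒ b_3 = 1 − 1 − 0 = 0. So H_3 ≅ 0.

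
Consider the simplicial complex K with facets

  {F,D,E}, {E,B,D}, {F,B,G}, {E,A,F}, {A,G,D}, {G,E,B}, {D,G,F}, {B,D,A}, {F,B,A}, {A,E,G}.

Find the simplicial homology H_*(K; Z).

H_0 = Z,  H_1 = Z/2,  H_2 = 0.

We work with the vertex ordering A < B < D < E < F < G. The simplices of K, each written with vertices in increasing order, are:

  0-simplices (6): A, B, D, E, F, G
  1-simplices (15): AB, AD, AE, AF, AG, BD, BE, BF, BG, DE, DF, DG, EF, EG, FG
  2-simplices (10): ABD, ABF, ADG, AEF, AEG, BDE, BEG, BFG, DEF, DFG

so the chain groups are C_0 ≅ Z^6, C_1 ≅ Z^15, C_2 ≅ Z^10.

Boundary ∂_1: C_1 → C_0 is given by ∂[p,q] = [q] − [p]. For instance
  ∂BF = F − B.
The 6×15 boundary matrix has rank 5 and Smith normal form diag(1,1,1,1,1).

Boundary ∂_2: C_2 → C_1 sends each 2-simplex [p,q,r] to [q,r] − [p,r] + [p,q]. For instance
  ∂AEG = EG − AG + AE,
  ∂ADG = DG − AG + AD.
As a 15×10 matrix over Z this has rank 10, with invariant factors (1,1,1,1,1,1,1,1,1,2).

Computing H_k = (kernel of ∂_k) / (image of ∂_{k+1}):

  H_0: rank C_0 − rank ∂_1 = 6 − 5 = 1, and the invariant factors of ∂_1 are all 1, so H_0 = Z.
  H_1: rank ker ∂_1 − rank ∂_2 = (15 − 5) − 10 = 0, and ∂_2 has invariant factor 2 > 1, so H_1 = Z/2.
  H_2: rank ker ∂_2 − rank ∂_3 = (10 − 10) − 0 = 0, and there is no ∂_3, so H_2 = 0.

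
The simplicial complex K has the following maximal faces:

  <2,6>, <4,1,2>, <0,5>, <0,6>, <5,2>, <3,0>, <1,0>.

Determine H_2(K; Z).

We work with the vertex ordering 0 < 1 < 2 < 3 < 4 < 5 < 6. The simplices of K, each written with vertices in increasing order, are:

  0-simplices (7): [0], [1], [2], [3], [4], [5], [6]
  1-simplices (9): [0,1], [0,3], [0,5], [0,6], [1,2], [1,4], [2,4], [2,5], [2,6]
  2-simplices (1): [1,2,4]

so the chain groups are C_0 ≅ Z^7, C_1 ≅ Z^9, C_2 ≅ Z^1.

∂_1: C_1 → C_0 maps an edge to its endpoints' difference, ∂[p,q] = q − p. For instance
  ∂[2,4] = [4] − [2].
As a 7×9 matrix over Z this has rank 6, with invariant factors (1,1,1,1,1,1).

The boundary map ∂_2: C_2 → C_1 maps a triangle to the signed sum of its edges. For instance
  ∂[1,2,4] = [2,4] − [1,4] + [1,2].
The resulting 9×1 matrix has rank 1, and its Smith normal form has invariant factors (1).

Reading off H_k = ker ∂_k / im ∂_{k+1}:

  H_2: rank ker ∂_2 − rank ∂_3 = (1 − 1) − 0 = 0, and there is no ∂_3, so H_2 ≅ 0.

H_2 = 0.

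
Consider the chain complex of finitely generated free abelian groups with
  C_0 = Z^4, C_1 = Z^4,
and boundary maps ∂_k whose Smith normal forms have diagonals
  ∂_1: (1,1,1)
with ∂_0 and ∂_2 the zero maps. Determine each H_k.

H_0: b_0 = 4 − 0 − 3 = 1; torsion from ∂_1 factors > 1: none. So H_0 = Z.
H_1: b_1 = 4 − 3 − 0 = 1; torsion from ∂_2 factors > 1: none. So H_1 = Z.

H_0 = Z,  H_1 = Z.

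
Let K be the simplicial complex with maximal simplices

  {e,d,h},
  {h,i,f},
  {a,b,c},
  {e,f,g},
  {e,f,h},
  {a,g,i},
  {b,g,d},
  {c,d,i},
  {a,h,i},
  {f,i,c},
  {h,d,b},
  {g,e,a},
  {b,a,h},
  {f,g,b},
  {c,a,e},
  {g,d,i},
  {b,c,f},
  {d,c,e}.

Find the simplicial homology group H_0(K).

Order the vertices as a < b < c < d < e < f < g < h < i. Listing each simplex with vertices in this order, K has dimension 2 with simplices:

  0-simplices (9): a, b, c, d, e, f, g, h, i
  1-simplices (27): ab, ac, ae, ag, ah, ai, bc, bd, bf, bg, bh, cd, ce, cf, ci, de, dg, dh, di, ef, eg, eh, fg, fh, fi, gi, hi
  2-simplices (18): abc, abh, ace, aeg, agi, ahi, bcf, bdg, bdh, bfg, cde, cdi, cfi, deh, dgi, efg, efh, fhi

giving chain groups C_0 ≅ Z^9, C_1 ≅ Z^27, C_2 ≅ Z^18.

∂_1: C_1 → C_0 is given by ∂[p,q] = [q] − [p]. For instance
  ∂ce = e − c.
As a 9×27 matrix over Z this has rank 8, with invariant factors (1,1,1,1,1,1,1,1).

∂_2: C_2 → C_1 acts by ∂[p,q,r] = [q,r] − [p,r] + [p,q]. For instance
  ∂bfg = fg − bg + bf,
  ∂cdi = di − ci + cd.
The 27×18 boundary matrix has rank 17 and Smith normal form diag(1,1,1,1,1,1,1,1,1,1,1,1,1,1,1,1,1).

From H_k ≅ ker(∂_k) / im(∂_{k+1}) we obtain:

  H_0: rank C_0 − rank ∂_1 = 9 − 8 = 1, and the invariant factors of ∂_1 are all 1, so H_0 = Z.

H_0 ≅ Z.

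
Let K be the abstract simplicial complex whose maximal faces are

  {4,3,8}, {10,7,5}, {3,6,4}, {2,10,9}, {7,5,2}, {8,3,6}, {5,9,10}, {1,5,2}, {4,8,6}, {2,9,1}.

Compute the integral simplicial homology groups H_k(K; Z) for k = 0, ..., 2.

K has 10 vertices, 18 edges, 10 triangles.
rank ∂_0 = 0, rank ∂_1 = 8 ⇒ b_0 = 10 − 0 − 8 = 2; all invariant factors of ∂_1 are 1 so no torsion. So H_0 = Z^2.
rank ∂_1 = 8, rank ∂_2 = 9 ⇒ b_1 = 18 − 8 − 9 = 1; all invariant factors of ∂_2 are 1 so no torsion. So H_1 = Z.
rank ∂_2 = 9, rank ∂_3 = 0 ⇒ b_2 = 10 − 9 − 0 = 1. So H_2 = Z.

H_0 = Z^2,  H_1 = Z,  H_2 = Z.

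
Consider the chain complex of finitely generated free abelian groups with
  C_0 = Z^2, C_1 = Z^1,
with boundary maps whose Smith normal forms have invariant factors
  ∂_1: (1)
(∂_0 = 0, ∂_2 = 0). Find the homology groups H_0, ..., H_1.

H_0 ≅ Z,  H_1 = 0.

H_0: b_0 = 2 − 0 − 1 = 1; torsion from ∂_1 factors > 1: none. So H_0 ≅ Z.
H_1: b_1 = 1 − 1 − 0 = 0; torsion from ∂_2 factors > 1: none. So H_1 ≅ 0.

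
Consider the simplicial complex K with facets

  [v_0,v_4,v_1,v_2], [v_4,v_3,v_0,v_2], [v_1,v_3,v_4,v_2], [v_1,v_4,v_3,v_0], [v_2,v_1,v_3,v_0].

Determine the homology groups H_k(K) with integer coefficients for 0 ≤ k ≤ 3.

H_0 = Z,  H_1 = 0,  H_2 = 0,  H_3 = Z.

Order the vertices as v_0 < v_1 < v_2 < v_3 < v_4. Listing each simplex with vertices in this order, K has dimension 3 with simplices:

  0-simplices (5): [v_0], [v_1], [v_2], [v_3], [v_4]
  1-simplices (10): [v_0,v_1], [v_0,v_2], [v_0,v_3], [v_0,v_4], [v_1,v_2], [v_1,v_3], [v_1,v_4], [v_2,v_3], [v_2,v_4], [v_3,v_4]
  2-simplices (10): [v_0,v_1,v_2], [v_0,v_1,v_3], [v_0,v_1,v_4], [v_0,v_2,v_3], [v_0,v_2,v_4], [v_0,v_3,v_4], [v_1,v_2,v_3], [v_1,v_2,v_4], [v_1,v_3,v_4], [v_2,v_3,v_4]
  3-simplices (5): [v_0,v_1,v_2,v_3], [v_0,v_1,v_2,v_4], [v_0,v_1,v_3,v_4], [v_0,v_2,v_3,v_4], [v_1,v_2,v_3,v_4]

giving chain groups C_0 ≅ Z^5, C_1 ≅ Z^10, C_2 ≅ Z^10, C_3 ≅ Z^5.

∂_1: C_1 → C_0 maps an edge to its endpoints' difference, ∂[p,q] = q − p.
The 5×10 boundary matrix has rank 4 and Smith normal form diag(1,1,1,1).

Boundary ∂_2: C_2 → C_1 acts by ∂[p,q,r] = [q,r] − [p,r] + [p,q]. For instance
  ∂[v_0,v_3,v_4] = [v_3,v_4] − [v_0,v_4] + [v_0,v_3],
  ∂[v_0,v_1,v_3] = [v_1,v_3] − [v_0,v_3] + [v_0,v_1].
The resulting 10×10 matrix has rank 6, and its Smith normal form has invariant factors (1,1,1,1,1,1).

The boundary map ∂_3: C_3 → C_2 sends each 3-simplex σ to the alternating sum Σ_i (−1)^i (σ with its i-th vertex removed). For instance
  ∂[v_0,v_2,v_3,v_4] = [v_2,v_3,v_4] − [v_0,v_3,v_4] + [v_0,v_2,v_4] − [v_0,v_2,v_3],
  ∂[v_0,v_1,v_2,v_4] = [v_1,v_2,v_4] − [v_0,v_2,v_4] + [v_0,v_1,v_4] − [v_0,v_1,v_2].
This gives a 10×5 integer matrix of rank 4; reducing to Smith normal form yields diagonal entries (1,1,1,1).

Computing H_k = (kernel of ∂_k) / (image of ∂_{k+1}):

  H_0: rank C_0 − rank ∂_1 = 5 − 4 = 1, and the invariant factors of ∂_1 are all 1, so H_0 = Z.
  H_1: rank ker ∂_1 − rank ∂_2 = (10 − 4) − 6 = 0, and the invariant factors of ∂_2 are all 1, so H_1 = 0.
  H_2: rank ker ∂_2 − rank ∂_3 = (10 − 6) − 4 = 0, and the invariant factors of ∂_3 are all 1, so H_2 = 0.
  H_3: rank ker ∂_3 − rank ∂_4 = (5 − 4) − 0 = 1, and there is no ∂_4, so H_3 = Z.

As a check, the Euler characteristic is 5 − 10 + 10 − 5 = 0, which agrees with 1 − 0 + 0 − 1 = 0.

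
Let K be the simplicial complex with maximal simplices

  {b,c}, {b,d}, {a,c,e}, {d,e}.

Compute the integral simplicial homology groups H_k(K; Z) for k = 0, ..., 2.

Fix the vertex order a < b < c < d < e and write every simplex with vertices in increasing order. Then dim K = 2 and the simplices of K are:

  0-simplices (5): a, b, c, d, e
  1-simplices (6): ac, ae, bc, bd, ce, de
  2-simplices (1): ace

Hence C_0 ≅ Z^5, C_1 ≅ Z^6, C_2 ≅ Z^1.

The boundary map ∂_1: C_1 → C_0 is given by ∂[p,q] = [q] − [p].
As a 5×6 matrix over Z this has rank 4, with invariant factors (1,1,1,1).

Boundary ∂_2: C_2 → C_1 maps a triangle to the signed sum of its edges. For instance
  ∂ace = ce − ae + ac.
As a 6×1 matrix over Z this has rank 1, with invariant factors (1).

Computing H_k = (kernel of ∂_k) / (image of ∂_{k+1}):

  H_0: rank C_0 − rank ∂_1 = 5 − 4 = 1, and the invariant factors of ∂_1 are all 1, so H_0 ≅ Z.
  H_1: rank ker ∂_1 − rank ∂_2 = (6 − 4) − 1 = 1, and the invariant factors of ∂_2 are all 1, so H_1 ≅ Z.
  H_2: rank ker ∂_2 − rank ∂_3 = (1 − 1) − 0 = 0, and there is no ∂_3, so H_2 ≅ 0.

As a check, the Euler characteristic is 5 − 6 + 1 = 0, which agrees with 1 − 1 + 0 = 0.

H_0 = Z,  H_1 = Z,  H_2 = 0.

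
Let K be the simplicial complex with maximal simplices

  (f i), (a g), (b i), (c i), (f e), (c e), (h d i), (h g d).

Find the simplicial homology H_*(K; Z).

H_0 = Z,  H_1 = Z,  H_2 = 0.

We work with the vertex ordering a < b < c < d < e < f < g < h < i. The simplices of K, each written with vertices in increasing order, are:

  0-simplices (9): a, b, c, d, e, f, g, h, i
  1-simplices (11): ag, bi, ce, ci, dg, dh, di, ef, fi, gh, hi
  2-simplices (2): dgh, dhi

Hence C_0 ≅ Z^9, C_1 ≅ Z^11, C_2 ≅ Z^2.

Boundary ∂_1: C_1 → C_0 maps an edge to its endpoints' difference, ∂[p,q] = q − p. For instance
  ∂hi = i − h.
As a 9×11 matrix over Z this has rank 8, with invariant factors (1,1,1,1,1,1,1,1).

Boundary ∂_2: C_2 → C_1 maps a triangle to the signed sum of its edges. For instance
  ∂dgh = gh − dh + dg,
  ∂dhi = hi − di + dh.
This gives a 11×2 integer matrix of rank 2; reducing to Smith normal form yields diagonal entries (1,1).

Computing H_k = (kernel of ∂_k) / (image of ∂_{k+1}):

  H_0: rank C_0 − rank ∂_1 = 9 − 8 = 1, and the invariant factors of ∂_1 are all 1, so H_0 = Z.
  H_1: rank ker ∂_1 − rank ∂_2 = (11 − 8) − 2 = 1, and the invariant factors of ∂_2 are all 1, so H_1 = Z.
  H_2: rank ker ∂_2 − rank ∂_3 = (2 − 2) − 0 = 0, and there is no ∂_3, so H_2 = 0.

As a check, the Euler characteristic is 9 − 11 + 2 = 0, which agrees with 1 − 1 + 0 = 0.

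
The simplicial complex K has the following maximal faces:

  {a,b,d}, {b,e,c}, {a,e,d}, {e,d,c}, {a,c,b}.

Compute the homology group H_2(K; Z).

H_2 = 0.

K has 5 vertices, 10 edges, 5 triangles.
rank ∂_2 = 5, rank ∂_3 = 0 ⇒ b_2 = 5 − 5 − 0 = 0. So H_2 = 0.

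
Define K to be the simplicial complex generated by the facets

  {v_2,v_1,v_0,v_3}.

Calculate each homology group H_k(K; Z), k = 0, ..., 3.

K has 4 vertices, 6 edges, 4 triangles, 1 3-simplex.
rank ∂_0 = 0, rank ∂_1 = 3 ⇒ b_0 = 4 − 0 − 3 = 1; all invariant factors of ∂_1 are 1 so no torsion. So H_0 = Z.
rank ∂_1 = 3, rank ∂_2 = 3 ⇒ b_1 = 6 − 3 − 3 = 0; all invariant factors of ∂_2 are 1 so no torsion. So H_1 = 0.
rank ∂_2 = 3, rank ∂_3 = 1 ⇒ b_2 = 4 − 3 − 1 = 0; all invariant factors of ∂_3 are 1 so no torsion. So H_2 = 0.
rank ∂_3 = 1, rank ∂_4 = 0 ⇒ b_3 = 1 − 1 − 0 = 0. So H_3 = 0.

H_0 = Z,  H_1 = 0,  H_2 = 0,  H_3 = 0.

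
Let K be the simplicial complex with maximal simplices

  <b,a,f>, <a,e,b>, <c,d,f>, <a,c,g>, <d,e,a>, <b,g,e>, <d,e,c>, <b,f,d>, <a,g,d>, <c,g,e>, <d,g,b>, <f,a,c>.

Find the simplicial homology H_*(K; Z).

Fix the vertex order a < b < c < d < e < f < g and write every simplex with vertices in increasing order. Then dim K = 2 and the simplices of K are:

  0-simplices (7): a, b, c, d, e, f, g
  1-simplices (18): ab, ac, ad, ae, af, ag, bd, be, bf, bg, cd, ce, cf, cg, de, df, dg, eg
  2-simplices (12): abe, abf, acf, acg, ade, adg, bdf, bdg, beg, cde, cdf, ceg

so the chain groups are C_0 ≅ Z^7, C_1 ≅ Z^18, C_2 ≅ Z^12.

Boundary ∂_1: C_1 → C_0 sends each edge [p,q] (with p < q) to q − p.
As a 7×18 matrix over Z this has rank 6, with invariant factors (1,1,1,1,1,1).

Boundary ∂_2: C_2 → C_1 acts by ∂[p,q,r] = [q,r] − [p,r] + [p,q]. For instance
  ∂ade = de − ae + ad,
  ∂bdf = df − bf + bd.
This gives a 18×12 integer matrix of rank 12; reducing to Smith normal form yields diagonal entries (1,1,1,1,1,1,1,1,1,1,1,2).

Reading off H_k = ker ∂_k / im ∂_{k+1}:

  H_0: rank C_0 − rank ∂_1 = 7 − 6 = 1, and the invariant factors of ∂_1 are all 1, so H_0 ≅ Z.
  H_1: rank ker ∂_1 − rank ∂_2 = (18 − 6) − 12 = 0, and ∂_2 has invariant factor 2 > 1, so H_1 ≅ Z/2.
  H_2: rank ker ∂_2 − rank ∂_3 = (12 − 12) − 0 = 0, and there is no ∂_3, so H_2 ≅ 0.

As a check, the Euler characteristic is 7 − 18 + 12 = 1, which agrees with 1 − 0 + 0 = 1.
(K is a triangulation of the real projective plane RP^2.)

H_0 = Z,  H_1 = Z/2,  H_2 = 0.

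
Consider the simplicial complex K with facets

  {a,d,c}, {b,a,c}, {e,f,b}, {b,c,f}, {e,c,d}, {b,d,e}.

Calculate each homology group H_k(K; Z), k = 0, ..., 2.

K has 6 vertices, 12 edges, 6 triangles.
rank ∂_0 = 0, rank ∂_1 = 5 ⇒ b_0 = 6 − 0 − 5 = 1; all invariant factors of ∂_1 are 1 so no torsion. So H_0 = Z.
rank ∂_1 = 5, rank ∂_2 = 6 ⇒ b_1 = 12 − 5 − 6 = 1; all invariant factors of ∂_2 are 1 so no torsion. So H_1 = Z.
rank ∂_2 = 6, rank ∂_3 = 0 ⇒ b_2 = 6 − 6 − 0 = 0. So H_2 = 0.

H_0 = Z,  H_1 = Z,  H_2 = 0.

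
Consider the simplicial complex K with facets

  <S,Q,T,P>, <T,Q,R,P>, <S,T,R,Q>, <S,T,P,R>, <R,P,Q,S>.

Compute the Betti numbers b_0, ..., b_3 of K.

Order the vertices as P < Q < R < S < T. Listing each simplex with vertices in this order, K has dimension 3 with simplices:

  0-simplices (5): P, Q, R, S, T
  1-simplices (10): PQ, PR, PS, PT, QR, QS, QT, RS, RT, ST
  2-simplices (10): PQR, PQS, PQT, PRS, PRT, PST, QRS, QRT, QST, RST
  3-simplices (5): PQRS, PQRT, PQST, PRST, QRST

giving chain groups C_0 ≅ Z^5, C_1 ≅ Z^10, C_2 ≅ Z^10, C_3 ≅ Z^5.

Boundary ∂_1: C_1 → C_0 is given by ∂[p,q] = [q] − [p].
This gives a 5×10 integer matrix of rank 4; reducing to Smith normal form yields diagonal entries (1,1,1,1).

Boundary ∂_2: C_2 → C_1 sends each 2-simplex [p,q,r] to [q,r] − [p,r] + [p,q]. For instance
  ∂RST = ST − RT + RS,
  ∂PST = ST − PT + PS.
The resulting 10×10 matrix has rank 6, and its Smith normal form has invariant factors (1,1,1,1,1,1).

∂_3: C_3 → C_2 sends each 3-simplex σ to the alternating sum Σ_i (−1)^i (σ with its i-th vertex removed). For instance
  ∂PQST = QST − PST + PQT − PQS,
  ∂PQRT = QRT − PRT + PQT − PQR.
The 10×5 boundary matrix has rank 4 and Smith normal form diag(1,1,1,1).

From H_k ≅ ker(∂_k) / im(∂_{k+1}) we obtain:

  H_0: rank C_0 − rank ∂_1 = 5 − 4 = 1, and the invariant factors of ∂_1 are all 1, so H_0 ≅ Z.
  H_1: rank ker ∂_1 − rank ∂_2 = (10 − 4) − 6 = 0, and the invariant factors of ∂_2 are all 1, so H_1 ≅ 0.
  H_2: rank ker ∂_2 − rank ∂_3 = (10 − 6) − 4 = 0, and the invariant factors of ∂_3 are all 1, so H_2 ≅ 0.
  H_3: rank ker ∂_3 − rank ∂_4 = (5 − 4) − 0 = 1, and there is no ∂_4, so H_3 ≅ Z.

Hence the Betti numbers are b_0 = 1, b_1 = 0, b_2 = 0, b_3 = 1.

b_0 = 1, b_1 = 0, b_2 = 0, b_3 = 1.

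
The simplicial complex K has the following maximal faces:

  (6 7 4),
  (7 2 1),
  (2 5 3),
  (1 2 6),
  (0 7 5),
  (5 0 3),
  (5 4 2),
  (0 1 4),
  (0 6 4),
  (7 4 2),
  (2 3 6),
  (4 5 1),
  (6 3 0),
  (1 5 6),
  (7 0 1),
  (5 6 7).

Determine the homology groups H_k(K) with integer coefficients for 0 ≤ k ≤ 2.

K has 8 vertices, 24 edges, 16 triangles.
rank ∂_0 = 0, rank ∂_1 = 7 ⇒ b_0 = 8 − 0 − 7 = 1; all invariant factors of ∂_1 are 1 so no torsion. So H_0 = Z.
rank ∂_1 = 7, rank ∂_2 = 15 ⇒ b_1 = 24 − 7 − 15 = 2; all invariant factors of ∂_2 are 1 so no torsion. So H_1 = Z^2.
rank ∂_2 = 15, rank ∂_3 = 0 ⇒ b_2 = 16 − 15 − 0 = 1. So H_2 = Z.

H_0 ≅ Z,  H_1 ≅ Z^2,  H_2 ≅ Z.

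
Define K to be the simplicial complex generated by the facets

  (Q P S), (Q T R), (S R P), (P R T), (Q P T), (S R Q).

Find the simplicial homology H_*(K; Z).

We work with the vertex ordering P < Q < R < S < T. The simplices of K, each written with vertices in increasing order, are:

  0-simplices (5): P, Q, R, S, T
  1-simplices (9): PQ, PR, PS, PT, QR, QS, QT, RS, RT
  2-simplices (6): PQS, PQT, PRS, PRT, QRS, QRT

giving chain groups C_0 ≅ Z^5, C_1 ≅ Z^9, C_2 ≅ Z^6.

Boundary ∂_1: C_1 → C_0 sends each edge [p,q] (with p < q) to q − p.
As a 5×9 matrix over Z this has rank 4, with invariant factors (1,1,1,1).

Boundary ∂_2: C_2 → C_1 acts by ∂[p,q,r] = [q,r] − [p,r] + [p,q]. For instance
  ∂PQT = QT − PT + PQ,
  ∂QRS = RS − QS + QR.
The 9×6 boundary matrix has rank 5 and Smith normal form diag(1,1,1,1,1).

Now H_k = ker ∂_k / im ∂_{k+1}, so:

  H_0: rank C_0 − rank ∂_1 = 5 − 4 = 1, and the invariant factors of ∂_1 are all 1, so H_0 ≅ Z.
  H_1: rank ker ∂_1 − rank ∂_2 = (9 − 4) − 5 = 0, and the invariant factors of ∂_2 are all 1, so H_1 ≅ 0.
  H_2: rank ker ∂_2 − rank ∂_3 = (6 − 5) − 0 = 1, and there is no ∂_3, so H_2 ≅ Z.

As a check, the Euler characteristic is 5 − 9 + 6 = 2, which agrees with 1 − 0 + 1 = 2.

H_0 = Z,  H_1 = 0,  H_2 = Z.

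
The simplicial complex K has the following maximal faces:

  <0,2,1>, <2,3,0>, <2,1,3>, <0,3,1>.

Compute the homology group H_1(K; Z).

H_1 = 0.

We work with the vertex ordering 0 < 1 < 2 < 3. The simplices of K, each written with vertices in increasing order, are:

  0-simplices (4): [0], [1], [2], [3]
  1-simplices (6): [0,1], [0,2], [0,3], [1,2], [1,3], [2,3]
  2-simplices (4): [0,1,2], [0,1,3], [0,2,3], [1,2,3]

so the chain groups are C_0 ≅ Z^4, C_1 ≅ Z^6, C_2 ≅ Z^4.

∂_1: C_1 → C_0 maps an edge to its endpoints' difference, ∂[p,q] = q − p.
This gives a 4×6 integer matrix of rank 3; reducing to Smith normal form yields diagonal entries (1,1,1).

The boundary map ∂_2: C_2 → C_1 maps a triangle to the signed sum of its edges. For instance
  ∂[0,1,3] = [1,3] − [0,3] + [0,1],
  ∂[0,1,2] = [1,2] − [0,2] + [0,1].
As a 6×4 matrix over Z this has rank 3, with invariant factors (1,1,1).

From H_k ≅ ker(∂_k) / im(∂_{k+1}) we obtain:

  H_1: rank ker ∂_1 − rank ∂_2 = (6 − 3) − 3 = 0, and the invariant factors of ∂_2 are all 1, so H_1 = 0.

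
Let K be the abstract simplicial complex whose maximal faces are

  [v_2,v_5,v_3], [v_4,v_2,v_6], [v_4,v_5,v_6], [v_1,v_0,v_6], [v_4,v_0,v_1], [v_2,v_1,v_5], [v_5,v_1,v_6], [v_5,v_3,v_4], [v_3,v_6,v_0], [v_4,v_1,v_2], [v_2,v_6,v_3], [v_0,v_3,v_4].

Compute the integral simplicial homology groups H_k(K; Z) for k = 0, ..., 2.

Order the vertices as v_0 < v_1 < v_2 < v_3 < v_4 < v_5 < v_6. Listing each simplex with vertices in this order, K has dimension 2 with simplices:

  0-simplices (7): [v_0], [v_1], [v_2], [v_3], [v_4], [v_5], [v_6]
  1-simplices (18): (18 of them)
  2-simplices (12): (12 of them)

Hence C_0 ≅ Z^7, C_1 ≅ Z^18, C_2 ≅ Z^12.

∂_1: C_1 → C_0 is given by ∂[p,q] = [q] − [p].
As a 7×18 matrix over Z this has rank 6, with invariant factors (1,1,1,1,1,1).

Boundary ∂_2: C_2 → C_1 maps a triangle to the signed sum of its edges. For instance
  ∂[v_0,v_1,v_6] = [v_1,v_6] − [v_0,v_6] + [v_0,v_1],
  ∂[v_2,v_3,v_6] = [v_3,v_6] − [v_2,v_6] + [v_2,v_3].
The resulting 18×12 matrix has rank 12, and its Smith normal form has invariant factors (1,1,1,1,1,1,1,1,1,1,1,2).

From H_k ≅ ker(∂_k) / im(∂_{k+1}) we obtain:

  H_0: rank C_0 − rank ∂_1 = 7 − 6 = 1, and the invariant factors of ∂_1 are all 1, so H_0 = Z.
  H_1: rank ker ∂_1 − rank ∂_2 = (18 − 6) − 12 = 0, and ∂_2 has invariant factor 2 > 1, so H_1 = Z/2Z.
  H_2: rank ker ∂_2 − rank ∂_3 = (12 − 12) − 0 = 0, and there is no ∂_3, so H_2 = 0.

As a check, the Euler characteristic is 7 − 18 + 12 = 1, which agrees with 1 − 0 + 0 = 1.

H_0 ≅ Z,  H_1 ≅ Z/2Z,  H_2 = 0.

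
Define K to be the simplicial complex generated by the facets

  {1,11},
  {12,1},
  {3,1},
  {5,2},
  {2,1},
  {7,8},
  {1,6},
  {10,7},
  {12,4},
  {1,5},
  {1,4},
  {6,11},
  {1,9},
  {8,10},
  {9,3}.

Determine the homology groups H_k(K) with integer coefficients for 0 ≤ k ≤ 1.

H_0 = Z^2,  H_1 = Z^5.

K has 12 vertices, 15 edges.
rank ∂_0 = 0, rank ∂_1 = 10 ⇒ b_0 = 12 − 0 − 10 = 2; all invariant factors of ∂_1 are 1 so no torsion. So H_0 ≅ Z^2.
rank ∂_1 = 10, rank ∂_2 = 0 ⇒ b_1 = 15 − 10 − 0 = 5. So H_1 ≅ Z^5.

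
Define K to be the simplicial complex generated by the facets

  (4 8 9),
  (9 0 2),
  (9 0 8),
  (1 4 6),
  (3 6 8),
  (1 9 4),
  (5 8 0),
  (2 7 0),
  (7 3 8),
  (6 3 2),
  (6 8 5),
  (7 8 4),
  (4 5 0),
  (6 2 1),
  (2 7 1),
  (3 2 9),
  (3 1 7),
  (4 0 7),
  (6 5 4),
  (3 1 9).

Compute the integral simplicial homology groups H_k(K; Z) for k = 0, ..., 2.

K has 10 vertices, 30 edges, 20 triangles.
rank ∂_0 = 0, rank ∂_1 = 9 ⇒ b_0 = 10 − 0 − 9 = 1; all invariant factors of ∂_1 are 1 so no torsion. So H_0 = Z.
rank ∂_1 = 9, rank ∂_2 = 20 ⇒ b_1 = 30 − 9 − 20 = 1; ∂_2 has invariant factor(s) [2] giving torsion. So H_1 = Z ⊕ Z/2.
rank ∂_2 = 20, rank ∂_3 = 0 ⇒ b_2 = 20 − 20 − 0 = 0. So H_2 = 0.

H_0 = Z,  H_1 = Z ⊕ Z/2,  H_2 = 0.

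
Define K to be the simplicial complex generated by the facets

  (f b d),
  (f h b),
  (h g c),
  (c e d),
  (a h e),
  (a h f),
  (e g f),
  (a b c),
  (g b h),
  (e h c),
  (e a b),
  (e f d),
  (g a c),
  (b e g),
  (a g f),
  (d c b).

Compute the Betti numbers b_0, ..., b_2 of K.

b_0 = 1, b_1 = 2, b_2 = 1.

Order the vertices as a < b < c < d < e < f < g < h. Listing each simplex with vertices in this order, K has dimension 2 with simplices:

  0-simplices (8): a, b, c, d, e, f, g, h
  1-simplices (24): ab, ac, ae, af, ag, ah, bc, bd, be, bf, bg, bh, cd, ce, cg, ch, de, df, ef, eg, eh, fg, fh, gh
  2-simplices (16): abc, abe, acg, aeh, afg, afh, bcd, bdf, beg, bfh, bgh, cde, ceh, cgh, def, efg

giving chain groups C_0 ≅ Z^8, C_1 ≅ Z^24, C_2 ≅ Z^16.

Boundary ∂_1: C_1 → C_0 maps an edge to its endpoints' difference, ∂[p,q] = q − p. For instance
  ∂cg = g − c.
The 8×24 boundary matrix has rank 7 and Smith normal form diag(1,1,1,1,1,1,1).

The boundary map ∂_2: C_2 → C_1 maps a triangle to the signed sum of its edges. For instance
  ∂efg = fg − eg + ef,
  ∂cde = de − ce + cd.
As a 24×16 matrix over Z this has rank 15, with invariant factors (1,1,1,1,1,1,1,1,1,1,1,1,1,1,1).

Reading off H_k = ker ∂_k / im ∂_{k+1}:

  H_0: rank C_0 − rank ∂_1 = 8 − 7 = 1, and the invariant factors of ∂_1 are all 1, so H_0 ≅ Z.
  H_1: rank ker ∂_1 − rank ∂_2 = (24 − 7) − 15 = 2, and the invariant factors of ∂_2 are all 1, so H_1 ≅ Z^2.
  H_2: rank ker ∂_2 − rank ∂_3 = (16 − 15) − 0 = 1, and there is no ∂_3, so H_2 ≅ Z.

Hence the Betti numbers are b_0 = 1, b_1 = 2, b_2 = 1.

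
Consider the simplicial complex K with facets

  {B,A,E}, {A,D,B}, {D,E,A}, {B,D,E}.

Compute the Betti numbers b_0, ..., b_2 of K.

We work with the vertex ordering A < B < D < E. The simplices of K, each written with vertices in increasing order, are:

  0-simplices (4): A, B, D, E
  1-simplices (6): AB, AD, AE, BD, BE, DE
  2-simplices (4): ABD, ABE, ADE, BDE

giving chain groups C_0 ≅ Z^4, C_1 ≅ Z^6, C_2 ≅ Z^4.

Boundary ∂_1: C_1 → C_0 sends each edge [p,q] (with p < q) to q − p. For instance
  ∂BE = E − B.
The resulting 4×6 matrix has rank 3, and its Smith normal form has invariant factors (1,1,1).

The boundary map ∂_2: C_2 → C_1 acts by ∂[p,q,r] = [q,r] − [p,r] + [p,q]. For instance
  ∂ABD = BD − AD + AB,
  ∂ABE = BE − AE + AB.
As a 6×4 matrix over Z this has rank 3, with invariant factors (1,1,1).

Reading off H_k = ker ∂_k / im ∂_{k+1}:

  H_0: rank C_0 − rank ∂_1 = 4 − 3 = 1, and the invariant factors of ∂_1 are all 1, so H_0 ≅ Z.
  H_1: rank ker ∂_1 − rank ∂_2 = (6 − 3) − 3 = 0, and the invariant factors of ∂_2 are all 1, so H_1 ≅ 0.
  H_2: rank ker ∂_2 − rank ∂_3 = (4 − 3) − 0 = 1, and there is no ∂_3, so H_2 ≅ Z.

As a check, the Euler characteristic is 4 − 6 + 4 = 2, which agrees with 1 − 0 + 1 = 2.
(K is a triangulation of the 2-sphere S^2.)

Hence the Betti numbers are b_0 = 1, b_1 = 0, b_2 = 1.

b_0 = 1, b_1 = 0, b_2 = 1.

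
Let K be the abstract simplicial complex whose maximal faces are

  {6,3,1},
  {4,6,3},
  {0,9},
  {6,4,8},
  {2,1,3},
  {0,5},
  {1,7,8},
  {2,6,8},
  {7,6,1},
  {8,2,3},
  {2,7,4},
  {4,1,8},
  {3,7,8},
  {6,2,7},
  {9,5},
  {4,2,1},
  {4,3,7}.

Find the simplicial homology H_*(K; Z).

H_0 ≅ Z^2,  H_1 ≅ Z^3,  H_2 ≅ Z.

Order the vertices as 0 < 1 < 2 < 3 < 4 < 5 < 6 < 7 < 8 < 9. Listing each simplex with vertices in this order, K has dimension 2 with simplices:

  0-simplices (10): [0], [1], [2], [3], [4], [5], [6], [7], [8], [9]
  1-simplices (24): (24 of them)
  2-simplices (14): [1,2,3], [1,2,4], [1,3,6], [1,4,8], [1,6,7], [1,7,8], [2,3,8], [2,4,7], [2,6,7], [2,6,8], [3,4,6], [3,4,7], [3,7,8], [4,6,8]

so the chain groups are C_0 ≅ Z^10, C_1 ≅ Z^24, C_2 ≅ Z^14.

The boundary map ∂_1: C_1 → C_0 is given by ∂[p,q] = [q] − [p]. For instance
  ∂[1,2] = [2] − [1].
As a 10×24 matrix over Z this has rank 8, with invariant factors (1,1,1,1,1,1,1,1).

∂_2: C_2 → C_1 acts by ∂[p,q,r] = [q,r] − [p,r] + [p,q]. For instance
  ∂[1,2,3] = [2,3] − [1,3] + [1,2],
  ∂[1,6,7] = [6,7] − [1,7] + [1,6].
As a 24×14 matrix over Z this has rank 13, with invariant factors (1,1,1,1,1,1,1,1,1,1,1,1,1).

Reading off H_k = ker ∂_k / im ∂_{k+1}:

  H_0: rank C_0 − rank ∂_1 = 10 − 8 = 2, and the invariant factors of ∂_1 are all 1, so H_0 ≅ Z^2.
  H_1: rank ker ∂_1 − rank ∂_2 = (24 − 8) − 13 = 3, and the invariant factors of ∂_2 are all 1, so H_1 ≅ Z^3.
  H_2: rank ker ∂_2 − rank ∂_3 = (14 − 13) − 0 = 1, and there is no ∂_3, so H_2 ≅ Z.

As a check, the Euler characteristic is 10 − 24 + 14 = 0, which agrees with 2 − 3 + 1 = 0.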